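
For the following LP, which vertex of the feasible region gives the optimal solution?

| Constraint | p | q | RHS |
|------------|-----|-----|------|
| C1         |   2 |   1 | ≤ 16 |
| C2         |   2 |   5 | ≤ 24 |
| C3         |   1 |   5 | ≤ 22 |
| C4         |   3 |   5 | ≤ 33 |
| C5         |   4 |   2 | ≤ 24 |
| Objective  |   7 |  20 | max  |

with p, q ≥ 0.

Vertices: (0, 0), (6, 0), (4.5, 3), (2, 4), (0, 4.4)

Evaluate the objective at each vertex of the feasible region:
  z(0, 0) = 0
  z(6, 0) = 42
  z(4.5, 3) = 91.5
  z(2, 4) = 94  ←
  z(0, 4.4) = 88
The maximum is at p = 2, q = 4.

(2, 4)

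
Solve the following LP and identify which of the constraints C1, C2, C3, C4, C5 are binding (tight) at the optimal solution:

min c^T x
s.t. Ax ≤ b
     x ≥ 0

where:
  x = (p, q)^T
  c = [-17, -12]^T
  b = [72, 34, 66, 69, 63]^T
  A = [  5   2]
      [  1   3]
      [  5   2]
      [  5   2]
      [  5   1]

At p = 10, q = 8, compute slack b - a·x for each constraint:
  C1: 72 − 66 = 6  (slack)
  C2: 34 − 34 = 0  (binding)
  C3: 66 − 66 = 0  (binding)
  C4: 69 − 66 = 3  (slack)
  C5: 63 − 58 = 5  (slack)

Optimal: p = 10, q = 8
Binding: C2, C3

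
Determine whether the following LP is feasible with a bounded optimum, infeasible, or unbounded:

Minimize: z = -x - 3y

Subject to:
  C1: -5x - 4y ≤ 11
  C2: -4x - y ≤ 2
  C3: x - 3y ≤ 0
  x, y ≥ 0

Unbounded (objective can decrease without bound)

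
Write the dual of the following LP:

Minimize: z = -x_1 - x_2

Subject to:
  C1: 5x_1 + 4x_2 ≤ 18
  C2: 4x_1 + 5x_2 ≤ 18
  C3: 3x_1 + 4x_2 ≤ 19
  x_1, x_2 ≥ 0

Primal min cᵀx s.t. Ax ≤ b, x ≥ 0  →  Dual max −bᵀy s.t. Aᵀy ≥ −c, y ≥ 0.

Maximize: z = -18y1 - 18y2 - 19y3

Subject to:
  5y1 + 4y2 + 3y3 ≥ 1
  4y1 + 5y2 + 4y3 ≥ 1
  y1, y2, y3 ≥ 0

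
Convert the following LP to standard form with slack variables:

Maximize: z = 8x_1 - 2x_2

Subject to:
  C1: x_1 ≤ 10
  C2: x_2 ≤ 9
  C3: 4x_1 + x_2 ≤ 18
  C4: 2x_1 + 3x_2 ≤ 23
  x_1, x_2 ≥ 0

max z = 8x_1 - 2x_2

s.t.
  x_1 + s1 = 10
  x_2 + s2 = 9
  4x_1 + x_2 + s3 = 18
  2x_1 + 3x_2 + s4 = 23
  x_1, x_2, s1, s2, s3, s4 ≥ 0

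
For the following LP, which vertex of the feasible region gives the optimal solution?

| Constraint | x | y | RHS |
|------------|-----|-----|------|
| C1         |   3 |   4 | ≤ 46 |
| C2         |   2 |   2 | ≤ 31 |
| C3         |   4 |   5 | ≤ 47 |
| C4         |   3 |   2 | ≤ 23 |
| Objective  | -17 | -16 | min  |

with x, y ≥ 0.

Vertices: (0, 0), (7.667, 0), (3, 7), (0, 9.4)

Evaluate the objective at each vertex of the feasible region:
  z(0, 0) = 0
  z(7.667, 0) = -130.3
  z(3, 7) = -163  ←
  z(0, 9.4) = -150.4
The minimum is at x = 3, y = 7.

(3, 7)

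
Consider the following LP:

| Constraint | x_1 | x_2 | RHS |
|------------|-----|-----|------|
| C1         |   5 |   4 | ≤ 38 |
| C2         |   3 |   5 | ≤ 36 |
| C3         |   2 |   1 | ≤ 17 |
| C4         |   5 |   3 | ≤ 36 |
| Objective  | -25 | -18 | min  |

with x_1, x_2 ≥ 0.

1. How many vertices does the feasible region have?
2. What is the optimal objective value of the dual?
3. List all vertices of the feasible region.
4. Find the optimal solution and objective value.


1. 5
2. -186
3. (0, 0), (7.2, 0), (6, 2), (3.538, 5.077), (0, 7.2)
4. x_1 = 6, x_2 = 2, z = -186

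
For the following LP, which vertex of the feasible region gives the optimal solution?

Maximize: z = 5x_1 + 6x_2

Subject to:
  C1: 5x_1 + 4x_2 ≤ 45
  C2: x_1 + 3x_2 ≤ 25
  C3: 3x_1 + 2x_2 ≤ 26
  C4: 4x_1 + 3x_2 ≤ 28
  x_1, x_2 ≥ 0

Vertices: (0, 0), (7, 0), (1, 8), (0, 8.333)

Evaluate the objective at each vertex of the feasible region:
  z(0, 0) = 0
  z(7, 0) = 35
  z(1, 8) = 53  ←
  z(0, 8.333) = 50
The maximum is at x_1 = 1, x_2 = 8.

(1, 8)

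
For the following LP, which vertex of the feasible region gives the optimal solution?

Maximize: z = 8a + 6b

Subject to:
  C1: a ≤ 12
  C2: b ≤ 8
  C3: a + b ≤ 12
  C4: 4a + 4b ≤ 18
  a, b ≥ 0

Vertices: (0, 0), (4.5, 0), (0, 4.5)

Evaluate the objective at each vertex of the feasible region:
  z(0, 0) = 0
  z(4.5, 0) = 36  ←
  z(0, 4.5) = 27
The maximum is at a = 4.5, b = 0.

(4.5, 0)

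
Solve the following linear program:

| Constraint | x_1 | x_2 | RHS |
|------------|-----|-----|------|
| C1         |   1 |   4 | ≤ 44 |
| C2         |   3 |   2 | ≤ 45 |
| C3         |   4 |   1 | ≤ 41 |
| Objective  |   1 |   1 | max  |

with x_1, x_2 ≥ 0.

Evaluate the objective at each vertex of the feasible region:
  z(0, 0) = 0
  z(10.25, 0) = 10.25
  z(8, 9) = 17  ←
  z(0, 11) = 11
The maximum is at x_1 = 8, x_2 = 9.

x_1 = 8, x_2 = 9, z = 17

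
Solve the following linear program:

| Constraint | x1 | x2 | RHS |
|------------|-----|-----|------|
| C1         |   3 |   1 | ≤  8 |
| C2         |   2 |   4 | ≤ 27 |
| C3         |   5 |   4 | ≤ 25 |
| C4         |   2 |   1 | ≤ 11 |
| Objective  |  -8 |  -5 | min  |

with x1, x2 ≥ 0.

Evaluate the objective at each vertex of the feasible region:
  z(0, 0) = 0
  z(2.667, 0) = -21.33
  z(1, 5) = -33  ←
  z(0, 6.25) = -31.25
The minimum is at x1 = 1, x2 = 5.

x1 = 1, x2 = 5, z = -33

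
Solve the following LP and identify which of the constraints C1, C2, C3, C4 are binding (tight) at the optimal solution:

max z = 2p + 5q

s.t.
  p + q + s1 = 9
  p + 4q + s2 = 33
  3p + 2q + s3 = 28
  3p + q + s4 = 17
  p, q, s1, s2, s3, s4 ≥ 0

At p = 1, q = 8, compute slack b - a·x for each constraint:
  C1: 9 − 9 = 0  (binding)
  C2: 33 − 33 = 0  (binding)
  C3: 28 − 19 = 9  (slack)
  C4: 17 − 11 = 6  (slack)

Optimal: p = 1, q = 8
Binding: C1, C2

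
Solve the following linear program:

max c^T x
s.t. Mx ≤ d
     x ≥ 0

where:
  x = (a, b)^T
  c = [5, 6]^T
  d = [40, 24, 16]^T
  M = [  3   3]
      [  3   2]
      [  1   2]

Evaluate the objective at each vertex of the feasible region:
  z(0, 0) = 0
  z(8, 0) = 40
  z(4, 6) = 56  ←
  z(0, 8) = 48
The maximum is at a = 4, b = 6.

a = 4, b = 6, z = 56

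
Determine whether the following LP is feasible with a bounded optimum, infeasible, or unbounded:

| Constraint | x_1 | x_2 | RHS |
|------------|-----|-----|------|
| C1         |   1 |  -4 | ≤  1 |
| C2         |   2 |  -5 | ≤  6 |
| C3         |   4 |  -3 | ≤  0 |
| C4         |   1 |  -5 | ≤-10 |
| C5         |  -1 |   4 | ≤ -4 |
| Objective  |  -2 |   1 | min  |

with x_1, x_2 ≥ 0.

Infeasible (no feasible solution exists)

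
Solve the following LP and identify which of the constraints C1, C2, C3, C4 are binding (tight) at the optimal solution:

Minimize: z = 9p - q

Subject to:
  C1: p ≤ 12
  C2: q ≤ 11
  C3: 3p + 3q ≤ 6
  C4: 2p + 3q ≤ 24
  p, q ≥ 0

At p = 0, q = 2, compute slack b - a·x for each constraint:
  C1: 12 − 0 = 12  (slack)
  C2: 11 − 2 = 9  (slack)
  C3: 6 − 6 = 0  (binding)
  C4: 24 − 6 = 18  (slack)

Optimal: p = 0, q = 2
Binding: C3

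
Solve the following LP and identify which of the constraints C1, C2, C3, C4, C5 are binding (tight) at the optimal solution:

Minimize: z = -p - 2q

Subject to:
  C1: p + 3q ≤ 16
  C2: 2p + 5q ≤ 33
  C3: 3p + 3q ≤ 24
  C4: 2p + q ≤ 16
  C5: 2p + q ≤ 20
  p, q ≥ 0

At p = 4, q = 4, compute slack b - a·x for each constraint:
  C1: 16 − 16 = 0  (binding)
  C2: 33 − 28 = 5  (slack)
  C3: 24 − 24 = 0  (binding)
  C4: 16 − 12 = 4  (slack)
  C5: 20 − 12 = 8  (slack)

Optimal: p = 4, q = 4
Binding: C1, C3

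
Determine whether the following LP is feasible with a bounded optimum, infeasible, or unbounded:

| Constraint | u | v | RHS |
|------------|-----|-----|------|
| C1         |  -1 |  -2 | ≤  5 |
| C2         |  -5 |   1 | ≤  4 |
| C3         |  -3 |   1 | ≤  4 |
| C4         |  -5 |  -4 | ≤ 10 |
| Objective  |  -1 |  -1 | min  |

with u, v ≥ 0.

Unbounded (objective can decrease without bound)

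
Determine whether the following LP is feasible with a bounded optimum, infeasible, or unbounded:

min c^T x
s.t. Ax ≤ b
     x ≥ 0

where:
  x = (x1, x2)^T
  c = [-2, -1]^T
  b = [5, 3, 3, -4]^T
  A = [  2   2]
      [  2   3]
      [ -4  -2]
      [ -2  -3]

Infeasible (no feasible solution exists)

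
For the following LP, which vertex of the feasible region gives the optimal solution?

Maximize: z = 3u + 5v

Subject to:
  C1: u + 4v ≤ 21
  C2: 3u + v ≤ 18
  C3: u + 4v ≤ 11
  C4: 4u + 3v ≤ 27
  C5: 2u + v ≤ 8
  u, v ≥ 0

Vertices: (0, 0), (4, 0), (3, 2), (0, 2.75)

Evaluate the objective at each vertex of the feasible region:
  z(0, 0) = 0
  z(4, 0) = 12
  z(3, 2) = 19  ←
  z(0, 2.75) = 13.75
The maximum is at u = 3, v = 2.

(3, 2)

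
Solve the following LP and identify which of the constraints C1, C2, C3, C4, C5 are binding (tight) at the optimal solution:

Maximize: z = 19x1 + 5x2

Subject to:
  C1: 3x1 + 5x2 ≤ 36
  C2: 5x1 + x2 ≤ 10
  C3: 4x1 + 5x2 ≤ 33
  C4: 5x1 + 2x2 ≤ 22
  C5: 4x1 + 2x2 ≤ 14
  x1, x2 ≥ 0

At x1 = 1, x2 = 5, compute slack b - a·x for each constraint:
  C1: 36 − 28 = 8  (slack)
  C2: 10 − 10 = 0  (binding)
  C3: 33 − 29 = 4  (slack)
  C4: 22 − 15 = 7  (slack)
  C5: 14 − 14 = 0  (binding)

Optimal: x1 = 1, x2 = 5
Binding: C2, C5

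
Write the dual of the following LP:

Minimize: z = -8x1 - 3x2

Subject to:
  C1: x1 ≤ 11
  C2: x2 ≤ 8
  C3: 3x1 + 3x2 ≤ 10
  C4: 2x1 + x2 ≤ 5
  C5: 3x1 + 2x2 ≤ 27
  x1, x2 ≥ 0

Primal min cᵀx s.t. Ax ≤ b, x ≥ 0  →  Dual max −bᵀy s.t. Aᵀy ≥ −c, y ≥ 0.

Maximize: z = -11y1 - 8y2 - 10y3 - 5y4 - 27y5

Subject to:
  y1 + 3y3 + 2y4 + 3y5 ≥ 8
  y2 + 3y3 + y4 + 2y5 ≥ 3
  y1, y2, y3, y4, y5 ≥ 0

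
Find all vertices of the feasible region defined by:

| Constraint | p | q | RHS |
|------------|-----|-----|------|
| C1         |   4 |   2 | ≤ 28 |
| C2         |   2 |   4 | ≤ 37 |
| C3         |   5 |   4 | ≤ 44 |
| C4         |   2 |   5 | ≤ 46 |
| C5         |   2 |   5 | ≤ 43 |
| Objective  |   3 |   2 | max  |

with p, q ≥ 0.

(0, 0), (7, 0), (4, 6), (2.824, 7.471), (0, 8.6)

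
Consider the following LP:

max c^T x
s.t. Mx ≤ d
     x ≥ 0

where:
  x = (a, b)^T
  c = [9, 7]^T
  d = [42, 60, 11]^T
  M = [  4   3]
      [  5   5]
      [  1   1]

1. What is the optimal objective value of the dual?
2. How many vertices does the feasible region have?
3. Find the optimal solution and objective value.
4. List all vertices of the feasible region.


1. 95
2. 4
3. a = 9, b = 2, z = 95
4. (0, 0), (10.5, 0), (9, 2), (0, 11)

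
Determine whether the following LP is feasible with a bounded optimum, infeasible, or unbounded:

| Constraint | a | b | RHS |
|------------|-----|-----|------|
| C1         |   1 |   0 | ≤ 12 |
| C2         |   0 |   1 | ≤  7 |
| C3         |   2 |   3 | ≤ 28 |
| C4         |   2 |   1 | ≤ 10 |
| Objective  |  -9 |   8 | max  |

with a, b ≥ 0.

Feasible with a bounded optimal solution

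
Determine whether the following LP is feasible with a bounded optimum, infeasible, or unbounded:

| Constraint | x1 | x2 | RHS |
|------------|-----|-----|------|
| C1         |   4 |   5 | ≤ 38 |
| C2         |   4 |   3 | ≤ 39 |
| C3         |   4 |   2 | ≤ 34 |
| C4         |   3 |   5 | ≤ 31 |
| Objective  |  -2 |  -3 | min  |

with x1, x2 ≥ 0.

Feasible with a bounded optimal solution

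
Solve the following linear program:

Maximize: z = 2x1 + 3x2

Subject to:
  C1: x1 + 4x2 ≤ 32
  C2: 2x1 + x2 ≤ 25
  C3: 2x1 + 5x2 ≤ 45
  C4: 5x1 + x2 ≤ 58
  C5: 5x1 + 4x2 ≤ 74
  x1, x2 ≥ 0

Evaluate the objective at each vertex of the feasible region:
  z(0, 0) = 0
  z(11.6, 0) = 23.2
  z(11, 3) = 31
  z(10, 5) = 35  ←
  z(6.667, 6.333) = 32.33
  z(0, 8) = 24
The maximum is at x1 = 10, x2 = 5.

x1 = 10, x2 = 5, z = 35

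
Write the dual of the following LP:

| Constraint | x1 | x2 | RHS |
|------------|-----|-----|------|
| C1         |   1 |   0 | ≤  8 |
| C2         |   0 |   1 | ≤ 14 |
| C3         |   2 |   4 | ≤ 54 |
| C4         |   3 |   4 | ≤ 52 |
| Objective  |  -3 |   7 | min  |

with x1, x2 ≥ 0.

Primal min cᵀx s.t. Ax ≤ b, x ≥ 0  →  Dual max −bᵀy s.t. Aᵀy ≥ −c, y ≥ 0.

Maximize: z = -8y1 - 14y2 - 54y3 - 52y4

Subject to:
  y1 + 2y3 + 3y4 ≥ 3
  y2 + 4y3 + 4y4 ≥ -7
  y1, y2, y3, y4 ≥ 0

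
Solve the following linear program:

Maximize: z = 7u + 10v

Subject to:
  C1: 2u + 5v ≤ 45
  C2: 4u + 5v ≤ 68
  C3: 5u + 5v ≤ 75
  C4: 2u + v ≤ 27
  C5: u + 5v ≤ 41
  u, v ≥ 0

Evaluate the objective at each vertex of the feasible region:
  z(0, 0) = 0
  z(13.5, 0) = 94.5
  z(12, 3) = 114
  z(10, 5) = 120  ←
  z(4, 7.4) = 102
  z(0, 8.2) = 82
The maximum is at u = 10, v = 5.

u = 10, v = 5, z = 120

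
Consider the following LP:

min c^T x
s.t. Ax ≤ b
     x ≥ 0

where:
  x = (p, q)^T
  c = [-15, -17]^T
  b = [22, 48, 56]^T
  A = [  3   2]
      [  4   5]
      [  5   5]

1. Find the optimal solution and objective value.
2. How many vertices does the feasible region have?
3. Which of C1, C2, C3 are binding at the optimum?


1. p = 2, q = 8, z = -166
2. 4
3. C1, C2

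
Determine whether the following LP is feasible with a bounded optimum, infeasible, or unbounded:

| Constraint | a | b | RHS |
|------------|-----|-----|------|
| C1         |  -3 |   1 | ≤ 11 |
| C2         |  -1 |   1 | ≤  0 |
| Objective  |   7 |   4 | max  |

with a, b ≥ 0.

Unbounded (objective can increase without bound)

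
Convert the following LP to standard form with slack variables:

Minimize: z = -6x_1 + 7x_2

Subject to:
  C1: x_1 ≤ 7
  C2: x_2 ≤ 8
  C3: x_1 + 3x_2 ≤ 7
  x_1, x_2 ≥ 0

min z = -6x_1 + 7x_2

s.t.
  x_1 + s1 = 7
  x_2 + s2 = 8
  x_1 + 3x_2 + s3 = 7
  x_1, x_2, s1, s2, s3 ≥ 0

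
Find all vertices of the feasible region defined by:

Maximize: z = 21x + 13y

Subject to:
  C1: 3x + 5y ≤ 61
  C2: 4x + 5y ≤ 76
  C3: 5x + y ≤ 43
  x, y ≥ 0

(0, 0), (8.6, 0), (7, 8), (0, 12.2)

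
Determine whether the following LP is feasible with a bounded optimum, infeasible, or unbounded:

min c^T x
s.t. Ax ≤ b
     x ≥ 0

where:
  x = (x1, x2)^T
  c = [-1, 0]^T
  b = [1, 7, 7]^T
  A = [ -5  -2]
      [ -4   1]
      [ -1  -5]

Unbounded (objective can decrease without bound)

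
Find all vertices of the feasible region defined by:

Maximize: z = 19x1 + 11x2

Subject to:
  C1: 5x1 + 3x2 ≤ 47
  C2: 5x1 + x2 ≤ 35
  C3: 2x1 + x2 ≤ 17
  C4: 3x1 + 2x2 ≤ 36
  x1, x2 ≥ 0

(0, 0), (7, 0), (6, 5), (4, 9), (0, 15.67)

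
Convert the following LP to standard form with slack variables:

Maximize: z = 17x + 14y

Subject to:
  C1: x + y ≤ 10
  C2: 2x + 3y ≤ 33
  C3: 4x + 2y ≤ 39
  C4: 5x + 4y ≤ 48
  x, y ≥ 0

max z = 17x + 14y

s.t.
  x + y + s1 = 10
  2x + 3y + s2 = 33
  4x + 2y + s3 = 39
  5x + 4y + s4 = 48
  x, y, s1, s2, s3, s4 ≥ 0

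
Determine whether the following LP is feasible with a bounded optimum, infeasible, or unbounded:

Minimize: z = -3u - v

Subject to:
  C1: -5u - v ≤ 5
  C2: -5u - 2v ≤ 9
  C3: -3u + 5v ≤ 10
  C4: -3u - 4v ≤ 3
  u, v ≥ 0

Unbounded (objective can decrease without bound)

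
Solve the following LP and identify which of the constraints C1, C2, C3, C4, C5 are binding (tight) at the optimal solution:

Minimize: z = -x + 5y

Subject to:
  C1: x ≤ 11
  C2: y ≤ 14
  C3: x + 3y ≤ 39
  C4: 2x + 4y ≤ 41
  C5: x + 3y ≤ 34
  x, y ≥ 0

At x = 11, y = 0, compute slack b - a·x for each constraint:
  C1: 11 − 11 = 0  (binding)
  C2: 14 − 0 = 14  (slack)
  C3: 39 − 11 = 28  (slack)
  C4: 41 − 22 = 19  (slack)
  C5: 34 − 11 = 23  (slack)

Optimal: x = 11, y = 0
Binding: C1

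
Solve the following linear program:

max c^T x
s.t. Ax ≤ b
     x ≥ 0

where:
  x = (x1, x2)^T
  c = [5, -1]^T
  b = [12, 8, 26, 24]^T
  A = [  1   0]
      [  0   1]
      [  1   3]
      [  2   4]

Evaluate the objective at each vertex of the feasible region:
  z(0, 0) = 0
  z(12, 0) = 60  ←
  z(0, 6) = -6
The maximum is at x1 = 12, x2 = 0.

x1 = 12, x2 = 0, z = 60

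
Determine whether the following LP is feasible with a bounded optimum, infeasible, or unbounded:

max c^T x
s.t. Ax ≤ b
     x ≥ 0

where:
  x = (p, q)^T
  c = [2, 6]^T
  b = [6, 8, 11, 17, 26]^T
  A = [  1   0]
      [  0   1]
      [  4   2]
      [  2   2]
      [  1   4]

Feasible with a bounded optimal solution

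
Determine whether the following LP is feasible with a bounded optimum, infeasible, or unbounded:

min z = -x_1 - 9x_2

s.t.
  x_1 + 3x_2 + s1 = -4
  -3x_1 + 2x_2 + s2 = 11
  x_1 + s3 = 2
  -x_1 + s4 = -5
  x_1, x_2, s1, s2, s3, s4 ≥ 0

Infeasible (no feasible solution exists)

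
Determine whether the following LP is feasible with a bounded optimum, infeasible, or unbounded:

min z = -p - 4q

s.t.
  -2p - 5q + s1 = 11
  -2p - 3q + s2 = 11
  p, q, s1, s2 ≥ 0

Unbounded (objective can decrease without bound)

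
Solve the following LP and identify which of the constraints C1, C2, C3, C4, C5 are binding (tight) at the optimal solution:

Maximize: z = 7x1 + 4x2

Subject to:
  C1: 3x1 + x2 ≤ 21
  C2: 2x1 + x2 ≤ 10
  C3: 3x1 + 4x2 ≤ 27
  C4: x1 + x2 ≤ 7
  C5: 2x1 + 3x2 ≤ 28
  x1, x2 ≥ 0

At x1 = 3, x2 = 4, compute slack b - a·x for each constraint:
  C1: 21 − 13 = 8  (slack)
  C2: 10 − 10 = 0  (binding)
  C3: 27 − 25 = 2  (slack)
  C4: 7 − 7 = 0  (binding)
  C5: 28 − 18 = 10  (slack)

Optimal: x1 = 3, x2 = 4
Binding: C2, C4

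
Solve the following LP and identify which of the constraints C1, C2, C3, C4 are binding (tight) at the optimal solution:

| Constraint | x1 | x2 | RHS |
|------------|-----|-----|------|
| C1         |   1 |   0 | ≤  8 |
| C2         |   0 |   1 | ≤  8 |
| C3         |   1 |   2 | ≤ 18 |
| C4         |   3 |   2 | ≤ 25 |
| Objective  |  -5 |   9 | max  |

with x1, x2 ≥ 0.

At x1 = 0, x2 = 8, compute slack b - a·x for each constraint:
  C1: 8 − 0 = 8  (slack)
  C2: 8 − 8 = 0  (binding)
  C3: 18 − 16 = 2  (slack)
  C4: 25 − 16 = 9  (slack)

Optimal: x1 = 0, x2 = 8
Binding: C2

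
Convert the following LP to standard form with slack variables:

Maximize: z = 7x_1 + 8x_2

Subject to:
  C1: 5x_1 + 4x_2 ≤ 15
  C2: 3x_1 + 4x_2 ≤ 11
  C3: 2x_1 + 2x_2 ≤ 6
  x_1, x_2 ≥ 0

max z = 7x_1 + 8x_2

s.t.
  5x_1 + 4x_2 + s1 = 15
  3x_1 + 4x_2 + s2 = 11
  2x_1 + 2x_2 + s3 = 6
  x_1, x_2, s1, s2, s3 ≥ 0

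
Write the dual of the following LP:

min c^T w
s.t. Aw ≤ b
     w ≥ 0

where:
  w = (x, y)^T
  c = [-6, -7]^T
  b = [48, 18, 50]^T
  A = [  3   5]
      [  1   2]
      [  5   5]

Primal min cᵀx s.t. Ax ≤ b, x ≥ 0  →  Dual max −bᵀy s.t. Aᵀy ≥ −c, y ≥ 0.

Maximize: z = -48y1 - 18y2 - 50y3

Subject to:
  3y1 + y2 + 5y3 ≥ 6
  5y1 + 2y2 + 5y3 ≥ 7
  y1, y2, y3 ≥ 0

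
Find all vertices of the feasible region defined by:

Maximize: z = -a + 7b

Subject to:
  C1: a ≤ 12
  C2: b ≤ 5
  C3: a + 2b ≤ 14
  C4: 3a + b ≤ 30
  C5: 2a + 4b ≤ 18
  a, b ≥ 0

(0, 0), (9, 0), (0, 4.5)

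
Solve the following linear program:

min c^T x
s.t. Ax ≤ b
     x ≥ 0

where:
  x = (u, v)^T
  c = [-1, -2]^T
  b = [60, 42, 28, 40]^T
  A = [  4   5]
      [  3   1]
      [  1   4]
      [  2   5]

Evaluate the objective at each vertex of the feasible region:
  z(0, 0) = 0
  z(14, 0) = -14
  z(13.64, 1.091) = -15.82
  z(10, 4) = -18  ←
  z(6.667, 5.333) = -17.33
  z(0, 7) = -14
The minimum is at u = 10, v = 4.

u = 10, v = 4, z = -18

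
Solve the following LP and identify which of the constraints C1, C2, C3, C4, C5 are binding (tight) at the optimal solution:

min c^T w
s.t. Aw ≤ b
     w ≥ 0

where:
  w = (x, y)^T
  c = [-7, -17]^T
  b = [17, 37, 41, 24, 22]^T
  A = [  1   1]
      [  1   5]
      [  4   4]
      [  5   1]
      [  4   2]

At x = 2, y = 7, compute slack b - a·x for each constraint:
  C1: 17 − 9 = 8  (slack)
  C2: 37 − 37 = 0  (binding)
  C3: 41 − 36 = 5  (slack)
  C4: 24 − 17 = 7  (slack)
  C5: 22 − 22 = 0  (binding)

Optimal: x = 2, y = 7
Binding: C2, C5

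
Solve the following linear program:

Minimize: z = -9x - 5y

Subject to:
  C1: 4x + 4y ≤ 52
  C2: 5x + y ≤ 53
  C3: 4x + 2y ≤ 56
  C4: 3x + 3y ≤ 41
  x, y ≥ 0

Evaluate the objective at each vertex of the feasible region:
  z(0, 0) = 0
  z(10.6, 0) = -95.4
  z(10, 3) = -105  ←
  z(0, 13) = -65
The minimum is at x = 10, y = 3.

x = 10, y = 3, z = -105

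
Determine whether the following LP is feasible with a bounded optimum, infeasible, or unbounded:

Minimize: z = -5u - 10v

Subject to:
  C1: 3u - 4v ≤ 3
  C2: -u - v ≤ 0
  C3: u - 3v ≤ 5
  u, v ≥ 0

Unbounded (objective can decrease without bound)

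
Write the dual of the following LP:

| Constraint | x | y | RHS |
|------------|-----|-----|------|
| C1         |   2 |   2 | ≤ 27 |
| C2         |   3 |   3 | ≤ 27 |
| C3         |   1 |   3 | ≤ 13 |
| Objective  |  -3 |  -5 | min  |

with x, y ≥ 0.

Primal min cᵀx s.t. Ax ≤ b, x ≥ 0  →  Dual max −bᵀy s.t. Aᵀy ≥ −c, y ≥ 0.

Maximize: z = -27y1 - 27y2 - 13y3

Subject to:
  2y1 + 3y2 + y3 ≥ 3
  2y1 + 3y2 + 3y3 ≥ 5
  y1, y2, y3 ≥ 0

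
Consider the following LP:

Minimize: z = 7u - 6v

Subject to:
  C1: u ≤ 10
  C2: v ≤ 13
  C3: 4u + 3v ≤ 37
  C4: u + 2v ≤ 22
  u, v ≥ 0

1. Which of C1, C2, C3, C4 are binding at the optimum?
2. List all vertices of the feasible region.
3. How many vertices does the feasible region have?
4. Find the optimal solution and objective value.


1. C4
2. (0, 0), (9.25, 0), (1.6, 10.2), (0, 11)
3. 4
4. u = 0, v = 11, z = -66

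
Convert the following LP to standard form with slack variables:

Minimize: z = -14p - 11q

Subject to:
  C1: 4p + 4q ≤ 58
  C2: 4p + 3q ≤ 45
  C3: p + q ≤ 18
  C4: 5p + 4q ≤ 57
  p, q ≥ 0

min z = -14p - 11q

s.t.
  4p + 4q + s1 = 58
  4p + 3q + s2 = 45
  p + q + s3 = 18
  5p + 4q + s4 = 57
  p, q, s1, s2, s3, s4 ≥ 0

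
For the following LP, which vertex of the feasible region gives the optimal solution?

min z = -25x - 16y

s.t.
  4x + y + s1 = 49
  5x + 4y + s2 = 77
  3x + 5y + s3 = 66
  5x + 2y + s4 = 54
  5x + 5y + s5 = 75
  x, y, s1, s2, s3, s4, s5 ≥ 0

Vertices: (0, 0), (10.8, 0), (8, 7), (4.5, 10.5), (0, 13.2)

Evaluate the objective at each vertex of the feasible region:
  z(0, 0) = 0
  z(10.8, 0) = -270
  z(8, 7) = -312  ←
  z(4.5, 10.5) = -280.5
  z(0, 13.2) = -211.2
The minimum is at x = 8, y = 7.

(8, 7)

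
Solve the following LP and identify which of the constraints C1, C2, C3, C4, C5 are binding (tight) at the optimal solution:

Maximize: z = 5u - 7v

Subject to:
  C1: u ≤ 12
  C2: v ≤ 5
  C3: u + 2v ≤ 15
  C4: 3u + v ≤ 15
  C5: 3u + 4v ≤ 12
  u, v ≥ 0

At u = 4, v = 0, compute slack b - a·x for each constraint:
  C1: 12 − 4 = 8  (slack)
  C2: 5 − 0 = 5  (slack)
  C3: 15 − 4 = 11  (slack)
  C4: 15 − 12 = 3  (slack)
  C5: 12 − 12 = 0  (binding)

Optimal: u = 4, v = 0
Binding: C5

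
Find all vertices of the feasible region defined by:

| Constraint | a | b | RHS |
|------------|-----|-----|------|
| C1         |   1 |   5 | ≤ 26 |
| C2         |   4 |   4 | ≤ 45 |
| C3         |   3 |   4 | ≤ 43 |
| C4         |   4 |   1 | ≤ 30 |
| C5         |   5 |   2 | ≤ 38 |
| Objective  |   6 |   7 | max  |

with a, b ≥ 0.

(0, 0), (7.5, 0), (7.333, 0.6667), (6, 4), (0, 5.2)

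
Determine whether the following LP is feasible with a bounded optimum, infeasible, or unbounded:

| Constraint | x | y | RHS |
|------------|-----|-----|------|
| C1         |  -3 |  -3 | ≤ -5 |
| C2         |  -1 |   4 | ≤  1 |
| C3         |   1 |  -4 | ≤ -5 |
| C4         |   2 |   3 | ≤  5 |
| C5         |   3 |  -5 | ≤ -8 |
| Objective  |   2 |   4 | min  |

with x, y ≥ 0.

Infeasible (no feasible solution exists)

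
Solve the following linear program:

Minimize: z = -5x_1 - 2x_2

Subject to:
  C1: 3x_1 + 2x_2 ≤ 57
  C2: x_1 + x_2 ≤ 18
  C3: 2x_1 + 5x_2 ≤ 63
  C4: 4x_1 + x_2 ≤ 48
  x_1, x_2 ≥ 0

Evaluate the objective at each vertex of the feasible region:
  z(0, 0) = 0
  z(12, 0) = -60
  z(10, 8) = -66  ←
  z(9, 9) = -63
  z(0, 12.6) = -25.2
The minimum is at x_1 = 10, x_2 = 8.

x_1 = 10, x_2 = 8, z = -66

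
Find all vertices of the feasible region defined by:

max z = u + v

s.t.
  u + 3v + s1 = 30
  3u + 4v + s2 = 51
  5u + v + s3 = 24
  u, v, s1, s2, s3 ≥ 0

(0, 0), (4.8, 0), (3, 9), (0, 10)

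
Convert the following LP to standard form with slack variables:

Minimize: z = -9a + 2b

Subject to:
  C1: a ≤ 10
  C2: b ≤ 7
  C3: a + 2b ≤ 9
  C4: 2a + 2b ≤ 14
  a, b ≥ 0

min z = -9a + 2b

s.t.
  a + s1 = 10
  b + s2 = 7
  a + 2b + s3 = 9
  2a + 2b + s4 = 14
  a, b, s1, s2, s3, s4 ≥ 0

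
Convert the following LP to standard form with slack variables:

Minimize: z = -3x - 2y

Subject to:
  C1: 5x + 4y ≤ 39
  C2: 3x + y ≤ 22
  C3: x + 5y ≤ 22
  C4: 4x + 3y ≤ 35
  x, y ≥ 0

min z = -3x - 2y

s.t.
  5x + 4y + s1 = 39
  3x + y + s2 = 22
  x + 5y + s3 = 22
  4x + 3y + s4 = 35
  x, y, s1, s2, s3, s4 ≥ 0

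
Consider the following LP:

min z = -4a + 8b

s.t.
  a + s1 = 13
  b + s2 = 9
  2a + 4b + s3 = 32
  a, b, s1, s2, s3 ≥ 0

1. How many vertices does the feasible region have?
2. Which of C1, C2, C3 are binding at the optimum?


1. 4
2. C1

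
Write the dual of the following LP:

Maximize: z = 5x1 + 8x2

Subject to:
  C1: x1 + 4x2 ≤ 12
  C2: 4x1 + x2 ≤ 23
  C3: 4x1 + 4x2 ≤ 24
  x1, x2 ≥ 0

Primal max cᵀx s.t. Ax ≤ b, x ≥ 0  →  Dual min bᵀy s.t. Aᵀy ≥ c, y ≥ 0.

Minimize: z = 12y1 + 23y2 + 24y3

Subject to:
  y1 + 4y2 + 4y3 ≥ 5
  4y1 + y2 + 4y3 ≥ 8
  y1, y2, y3 ≥ 0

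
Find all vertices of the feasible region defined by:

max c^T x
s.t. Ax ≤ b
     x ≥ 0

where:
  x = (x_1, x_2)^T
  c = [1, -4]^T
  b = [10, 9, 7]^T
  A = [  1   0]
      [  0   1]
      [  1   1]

(0, 0), (7, 0), (0, 7)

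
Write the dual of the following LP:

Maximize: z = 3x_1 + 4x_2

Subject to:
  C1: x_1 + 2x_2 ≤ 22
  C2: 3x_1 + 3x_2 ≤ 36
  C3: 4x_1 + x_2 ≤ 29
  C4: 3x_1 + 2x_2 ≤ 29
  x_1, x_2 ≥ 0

Primal max cᵀx s.t. Ax ≤ b, x ≥ 0  →  Dual min bᵀy s.t. Aᵀy ≥ c, y ≥ 0.

Minimize: z = 22y1 + 36y2 + 29y3 + 29y4

Subject to:
  y1 + 3y2 + 4y3 + 3y4 ≥ 3
  2y1 + 3y2 + y3 + 2y4 ≥ 4
  y1, y2, y3, y4 ≥ 0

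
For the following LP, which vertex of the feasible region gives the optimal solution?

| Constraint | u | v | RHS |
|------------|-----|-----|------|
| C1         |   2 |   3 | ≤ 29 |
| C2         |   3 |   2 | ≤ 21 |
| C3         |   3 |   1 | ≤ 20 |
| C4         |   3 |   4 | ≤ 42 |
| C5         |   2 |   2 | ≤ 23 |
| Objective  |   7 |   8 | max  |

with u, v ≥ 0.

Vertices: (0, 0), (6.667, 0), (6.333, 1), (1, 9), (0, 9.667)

Evaluate the objective at each vertex of the feasible region:
  z(0, 0) = 0
  z(6.667, 0) = 46.67
  z(6.333, 1) = 52.33
  z(1, 9) = 79  ←
  z(0, 9.667) = 77.33
The maximum is at u = 1, v = 9.

(1, 9)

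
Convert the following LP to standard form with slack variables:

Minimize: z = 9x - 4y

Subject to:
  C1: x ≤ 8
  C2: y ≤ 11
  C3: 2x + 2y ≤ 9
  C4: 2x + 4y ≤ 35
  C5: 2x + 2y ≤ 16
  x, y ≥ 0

min z = 9x - 4y

s.t.
  x + s1 = 8
  y + s2 = 11
  2x + 2y + s3 = 9
  2x + 4y + s4 = 35
  2x + 2y + s5 = 16
  x, y, s1, s2, s3, s4, s5 ≥ 0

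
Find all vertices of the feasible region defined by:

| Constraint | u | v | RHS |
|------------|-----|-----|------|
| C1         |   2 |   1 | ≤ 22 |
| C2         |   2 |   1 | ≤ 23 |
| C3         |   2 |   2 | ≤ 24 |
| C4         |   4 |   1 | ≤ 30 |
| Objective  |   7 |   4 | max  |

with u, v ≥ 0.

(0, 0), (7.5, 0), (6, 6), (0, 12)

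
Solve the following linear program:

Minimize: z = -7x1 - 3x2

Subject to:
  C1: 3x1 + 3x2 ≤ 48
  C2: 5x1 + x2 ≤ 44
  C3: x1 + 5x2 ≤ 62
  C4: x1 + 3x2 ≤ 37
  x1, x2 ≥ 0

Evaluate the objective at each vertex of the feasible region:
  z(0, 0) = 0
  z(8.8, 0) = -61.6
  z(7, 9) = -76  ←
  z(5.5, 10.5) = -70
  z(0, 12.33) = -37
The minimum is at x1 = 7, x2 = 9.

x1 = 7, x2 = 9, z = -76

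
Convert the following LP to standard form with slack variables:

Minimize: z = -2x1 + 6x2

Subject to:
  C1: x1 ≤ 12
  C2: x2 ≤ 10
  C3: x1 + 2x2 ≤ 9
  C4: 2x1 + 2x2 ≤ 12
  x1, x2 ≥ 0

min z = -2x1 + 6x2

s.t.
  x1 + s1 = 12
  x2 + s2 = 10
  x1 + 2x2 + s3 = 9
  2x1 + 2x2 + s4 = 12
  x1, x2, s1, s2, s3, s4 ≥ 0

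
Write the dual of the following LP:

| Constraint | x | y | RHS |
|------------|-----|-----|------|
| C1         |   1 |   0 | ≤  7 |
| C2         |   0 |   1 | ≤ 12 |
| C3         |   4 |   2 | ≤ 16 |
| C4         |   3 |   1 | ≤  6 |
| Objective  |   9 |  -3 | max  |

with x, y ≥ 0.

Primal max cᵀx s.t. Ax ≤ b, x ≥ 0  →  Dual min bᵀy s.t. Aᵀy ≥ c, y ≥ 0.

Minimize: z = 7y1 + 12y2 + 16y3 + 6y4

Subject to:
  y1 + 4y3 + 3y4 ≥ 9
  y2 + 2y3 + y4 ≥ -3
  y1, y2, y3, y4 ≥ 0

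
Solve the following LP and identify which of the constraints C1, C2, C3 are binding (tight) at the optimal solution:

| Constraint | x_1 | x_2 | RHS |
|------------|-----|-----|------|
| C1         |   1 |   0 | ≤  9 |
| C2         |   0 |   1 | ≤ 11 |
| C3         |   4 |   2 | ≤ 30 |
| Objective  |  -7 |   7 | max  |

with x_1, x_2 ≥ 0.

At x_1 = 0, x_2 = 11, compute slack b - a·x for each constraint:
  C1: 9 − 0 = 9  (slack)
  C2: 11 − 11 = 0  (binding)
  C3: 30 − 22 = 8  (slack)

Optimal: x_1 = 0, x_2 = 11
Binding: C2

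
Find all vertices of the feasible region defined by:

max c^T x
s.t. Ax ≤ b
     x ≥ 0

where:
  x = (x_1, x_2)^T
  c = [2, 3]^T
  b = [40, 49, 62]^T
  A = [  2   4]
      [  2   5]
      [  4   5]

(0, 0), (15.5, 0), (8, 6), (2, 9), (0, 9.8)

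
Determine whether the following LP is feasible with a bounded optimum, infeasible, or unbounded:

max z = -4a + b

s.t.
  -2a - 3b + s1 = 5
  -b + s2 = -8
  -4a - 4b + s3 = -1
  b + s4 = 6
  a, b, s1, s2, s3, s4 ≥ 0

Infeasible (no feasible solution exists)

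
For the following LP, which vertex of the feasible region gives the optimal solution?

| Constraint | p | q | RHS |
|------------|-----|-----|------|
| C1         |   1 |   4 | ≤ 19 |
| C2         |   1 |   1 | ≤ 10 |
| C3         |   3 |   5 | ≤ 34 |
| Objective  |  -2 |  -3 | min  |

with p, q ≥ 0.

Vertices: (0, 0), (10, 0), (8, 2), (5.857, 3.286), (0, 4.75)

Evaluate the objective at each vertex of the feasible region:
  z(0, 0) = 0
  z(10, 0) = -20
  z(8, 2) = -22  ←
  z(5.857, 3.286) = -21.57
  z(0, 4.75) = -14.25
The minimum is at p = 8, q = 2.

(8, 2)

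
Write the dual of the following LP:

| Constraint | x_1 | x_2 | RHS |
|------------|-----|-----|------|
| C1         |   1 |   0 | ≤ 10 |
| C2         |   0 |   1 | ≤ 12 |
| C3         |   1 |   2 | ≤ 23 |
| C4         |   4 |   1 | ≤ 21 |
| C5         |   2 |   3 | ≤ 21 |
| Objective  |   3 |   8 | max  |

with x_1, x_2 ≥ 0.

Primal max cᵀx s.t. Ax ≤ b, x ≥ 0  →  Dual min bᵀy s.t. Aᵀy ≥ c, y ≥ 0.

Minimize: z = 10y1 + 12y2 + 23y3 + 21y4 + 21y5

Subject to:
  y1 + y3 + 4y4 + 2y5 ≥ 3
  y2 + 2y3 + y4 + 3y5 ≥ 8
  y1, y2, y3, y4, y5 ≥ 0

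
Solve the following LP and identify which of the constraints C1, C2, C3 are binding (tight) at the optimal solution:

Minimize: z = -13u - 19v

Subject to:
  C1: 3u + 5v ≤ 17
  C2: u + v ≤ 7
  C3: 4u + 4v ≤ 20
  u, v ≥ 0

At u = 4, v = 1, compute slack b - a·x for each constraint:
  C1: 17 − 17 = 0  (binding)
  C2: 7 − 5 = 2  (slack)
  C3: 20 − 20 = 0  (binding)

Optimal: u = 4, v = 1
Binding: C1, C3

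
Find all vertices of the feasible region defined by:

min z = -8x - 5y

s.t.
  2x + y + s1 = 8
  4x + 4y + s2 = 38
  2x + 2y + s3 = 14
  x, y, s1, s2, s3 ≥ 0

(0, 0), (4, 0), (1, 6), (0, 7)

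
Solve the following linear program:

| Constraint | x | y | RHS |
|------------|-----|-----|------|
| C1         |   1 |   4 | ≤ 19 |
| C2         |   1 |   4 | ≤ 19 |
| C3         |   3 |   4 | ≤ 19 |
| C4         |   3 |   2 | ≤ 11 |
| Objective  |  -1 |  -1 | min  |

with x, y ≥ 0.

Evaluate the objective at each vertex of the feasible region:
  z(0, 0) = 0
  z(3.667, 0) = -3.667
  z(1, 4) = -5  ←
  z(0, 4.75) = -4.75
The minimum is at x = 1, y = 4.

x = 1, y = 4, z = -5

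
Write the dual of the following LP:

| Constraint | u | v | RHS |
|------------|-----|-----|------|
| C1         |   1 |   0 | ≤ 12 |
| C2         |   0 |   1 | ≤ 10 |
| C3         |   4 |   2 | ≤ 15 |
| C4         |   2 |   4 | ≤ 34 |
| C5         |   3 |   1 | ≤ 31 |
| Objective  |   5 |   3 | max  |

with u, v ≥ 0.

Primal max cᵀx s.t. Ax ≤ b, x ≥ 0  →  Dual min bᵀy s.t. Aᵀy ≥ c, y ≥ 0.

Minimize: z = 12y1 + 10y2 + 15y3 + 34y4 + 31y5

Subject to:
  y1 + 4y3 + 2y4 + 3y5 ≥ 5
  y2 + 2y3 + 4y4 + y5 ≥ 3
  y1, y2, y3, y4, y5 ≥ 0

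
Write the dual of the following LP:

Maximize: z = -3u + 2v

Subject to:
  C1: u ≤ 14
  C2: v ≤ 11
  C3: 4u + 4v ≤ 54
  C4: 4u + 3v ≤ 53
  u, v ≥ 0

Primal max cᵀx s.t. Ax ≤ b, x ≥ 0  →  Dual min bᵀy s.t. Aᵀy ≥ c, y ≥ 0.

Minimize: z = 14y1 + 11y2 + 54y3 + 53y4

Subject to:
  y1 + 4y3 + 4y4 ≥ -3
  y2 + 4y3 + 3y4 ≥ 2
  y1, y2, y3, y4 ≥ 0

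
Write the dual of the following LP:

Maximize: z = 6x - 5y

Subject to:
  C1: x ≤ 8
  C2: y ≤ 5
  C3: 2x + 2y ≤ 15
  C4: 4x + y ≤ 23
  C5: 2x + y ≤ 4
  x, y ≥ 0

Primal max cᵀx s.t. Ax ≤ b, x ≥ 0  →  Dual min bᵀy s.t. Aᵀy ≥ c, y ≥ 0.

Minimize: z = 8y1 + 5y2 + 15y3 + 23y4 + 4y5

Subject to:
  y1 + 2y3 + 4y4 + 2y5 ≥ 6
  y2 + 2y3 + y4 + y5 ≥ -5
  y1, y2, y3, y4, y5 ≥ 0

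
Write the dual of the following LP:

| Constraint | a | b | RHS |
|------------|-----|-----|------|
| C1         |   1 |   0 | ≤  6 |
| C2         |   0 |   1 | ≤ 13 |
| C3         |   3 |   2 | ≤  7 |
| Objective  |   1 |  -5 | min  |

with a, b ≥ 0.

Primal min cᵀx s.t. Ax ≤ b, x ≥ 0  →  Dual max −bᵀy s.t. Aᵀy ≥ −c, y ≥ 0.

Maximize: z = -6y1 - 13y2 - 7y3

Subject to:
  y1 + 3y3 ≥ -1
  y2 + 2y3 ≥ 5
  y1, y2, y3 ≥ 0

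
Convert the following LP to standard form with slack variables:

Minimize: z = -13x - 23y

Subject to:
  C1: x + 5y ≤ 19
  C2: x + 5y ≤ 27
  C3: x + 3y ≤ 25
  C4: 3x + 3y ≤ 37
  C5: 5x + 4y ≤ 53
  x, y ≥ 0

min z = -13x - 23y

s.t.
  x + 5y + s1 = 19
  x + 5y + s2 = 27
  x + 3y + s3 = 25
  3x + 3y + s4 = 37
  5x + 4y + s5 = 53
  x, y, s1, s2, s3, s4, s5 ≥ 0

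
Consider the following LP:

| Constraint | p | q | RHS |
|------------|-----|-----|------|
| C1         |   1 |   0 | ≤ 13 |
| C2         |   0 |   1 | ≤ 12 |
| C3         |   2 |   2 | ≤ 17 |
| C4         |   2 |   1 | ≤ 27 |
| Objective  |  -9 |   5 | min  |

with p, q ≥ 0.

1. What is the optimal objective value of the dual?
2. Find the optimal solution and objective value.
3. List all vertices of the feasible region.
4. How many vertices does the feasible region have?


1. -76.5
2. p = 8.5, q = 0, z = -76.5
3. (0, 0), (8.5, 0), (0, 8.5)
4. 3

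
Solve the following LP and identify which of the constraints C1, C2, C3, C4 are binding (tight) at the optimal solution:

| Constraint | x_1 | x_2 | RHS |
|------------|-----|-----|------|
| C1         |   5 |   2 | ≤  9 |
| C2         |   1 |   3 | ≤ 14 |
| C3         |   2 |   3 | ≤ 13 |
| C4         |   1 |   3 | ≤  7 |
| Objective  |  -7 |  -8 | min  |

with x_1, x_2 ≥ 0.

At x_1 = 1, x_2 = 2, compute slack b - a·x for each constraint:
  C1: 9 − 9 = 0  (binding)
  C2: 14 − 7 = 7  (slack)
  C3: 13 − 8 = 5  (slack)
  C4: 7 − 7 = 0  (binding)

Optimal: x_1 = 1, x_2 = 2
Binding: C1, C4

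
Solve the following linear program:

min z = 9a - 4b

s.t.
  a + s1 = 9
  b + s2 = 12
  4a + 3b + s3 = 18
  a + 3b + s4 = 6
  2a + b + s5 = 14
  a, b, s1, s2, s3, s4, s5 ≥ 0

Evaluate the objective at each vertex of the feasible region:
  z(0, 0) = 0
  z(4.5, 0) = 40.5
  z(4, 0.6667) = 33.33
  z(0, 2) = -8  ←
The minimum is at a = 0, b = 2.

a = 0, b = 2, z = -8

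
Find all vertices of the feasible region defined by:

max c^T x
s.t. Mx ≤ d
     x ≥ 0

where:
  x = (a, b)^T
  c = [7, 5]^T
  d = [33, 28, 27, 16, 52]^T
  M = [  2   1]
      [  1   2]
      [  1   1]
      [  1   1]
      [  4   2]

(0, 0), (13, 0), (10, 6), (4, 12), (0, 14)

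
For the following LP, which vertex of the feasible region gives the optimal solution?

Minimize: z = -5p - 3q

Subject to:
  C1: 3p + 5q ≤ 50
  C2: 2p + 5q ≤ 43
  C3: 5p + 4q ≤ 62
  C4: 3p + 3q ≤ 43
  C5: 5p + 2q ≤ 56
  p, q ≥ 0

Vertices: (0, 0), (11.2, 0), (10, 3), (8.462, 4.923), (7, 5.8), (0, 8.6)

Evaluate the objective at each vertex of the feasible region:
  z(0, 0) = 0
  z(11.2, 0) = -56
  z(10, 3) = -59  ←
  z(8.462, 4.923) = -57.08
  z(7, 5.8) = -52.4
  z(0, 8.6) = -25.8
The minimum is at p = 10, q = 3.

(10, 3)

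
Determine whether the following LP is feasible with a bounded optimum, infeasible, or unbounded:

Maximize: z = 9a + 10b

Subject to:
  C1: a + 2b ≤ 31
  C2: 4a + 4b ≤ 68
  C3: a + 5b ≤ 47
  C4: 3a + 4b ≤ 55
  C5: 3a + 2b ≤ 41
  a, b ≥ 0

Feasible with a bounded optimal solution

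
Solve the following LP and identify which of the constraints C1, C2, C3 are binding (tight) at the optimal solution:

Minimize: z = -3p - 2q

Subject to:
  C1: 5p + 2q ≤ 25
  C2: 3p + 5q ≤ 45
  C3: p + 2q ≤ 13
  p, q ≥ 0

At p = 3, q = 5, compute slack b - a·x for each constraint:
  C1: 25 − 25 = 0  (binding)
  C2: 45 − 34 = 11  (slack)
  C3: 13 − 13 = 0  (binding)

Optimal: p = 3, q = 5
Binding: C1, C3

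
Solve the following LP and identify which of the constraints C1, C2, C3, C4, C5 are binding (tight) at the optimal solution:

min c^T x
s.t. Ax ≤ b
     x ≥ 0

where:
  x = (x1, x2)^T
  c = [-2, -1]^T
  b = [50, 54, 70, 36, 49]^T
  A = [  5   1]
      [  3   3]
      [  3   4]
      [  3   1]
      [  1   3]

At x1 = 8, x2 = 10, compute slack b - a·x for each constraint:
  C1: 50 − 50 = 0  (binding)
  C2: 54 − 54 = 0  (binding)
  C3: 70 − 64 = 6  (slack)
  C4: 36 − 34 = 2  (slack)
  C5: 49 − 38 = 11  (slack)

Optimal: x1 = 8, x2 = 10
Binding: C1, C2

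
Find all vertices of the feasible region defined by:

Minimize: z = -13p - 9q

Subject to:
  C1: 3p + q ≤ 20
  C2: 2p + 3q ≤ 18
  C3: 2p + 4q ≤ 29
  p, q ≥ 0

(0, 0), (6.667, 0), (6, 2), (0, 6)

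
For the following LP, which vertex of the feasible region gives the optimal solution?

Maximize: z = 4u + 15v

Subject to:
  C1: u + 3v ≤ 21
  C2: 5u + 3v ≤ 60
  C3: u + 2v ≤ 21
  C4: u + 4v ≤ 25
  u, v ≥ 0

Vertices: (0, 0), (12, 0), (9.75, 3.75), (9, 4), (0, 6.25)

Evaluate the objective at each vertex of the feasible region:
  z(0, 0) = 0
  z(12, 0) = 48
  z(9.75, 3.75) = 95.25
  z(9, 4) = 96  ←
  z(0, 6.25) = 93.75
The maximum is at u = 9, v = 4.

(9, 4)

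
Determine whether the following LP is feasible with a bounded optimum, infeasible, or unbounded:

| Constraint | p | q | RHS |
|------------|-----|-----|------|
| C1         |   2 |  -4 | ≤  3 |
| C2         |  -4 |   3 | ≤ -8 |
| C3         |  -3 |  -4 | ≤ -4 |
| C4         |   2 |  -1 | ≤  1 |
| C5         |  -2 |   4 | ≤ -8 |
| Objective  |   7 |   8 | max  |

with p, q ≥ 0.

Infeasible (no feasible solution exists)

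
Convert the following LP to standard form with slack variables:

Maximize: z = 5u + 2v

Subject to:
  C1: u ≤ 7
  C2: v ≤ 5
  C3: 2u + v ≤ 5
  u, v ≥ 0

max z = 5u + 2v

s.t.
  u + s1 = 7
  v + s2 = 5
  2u + v + s3 = 5
  u, v, s1, s2, s3 ≥ 0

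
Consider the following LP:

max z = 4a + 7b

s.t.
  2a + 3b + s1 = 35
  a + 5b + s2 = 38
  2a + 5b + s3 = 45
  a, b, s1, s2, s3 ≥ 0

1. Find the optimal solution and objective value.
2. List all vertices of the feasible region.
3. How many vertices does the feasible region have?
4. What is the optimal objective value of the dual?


1. a = 10, b = 5, z = 75
2. (0, 0), (17.5, 0), (10, 5), (7, 6.2), (0, 7.6)
3. 5
4. 75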